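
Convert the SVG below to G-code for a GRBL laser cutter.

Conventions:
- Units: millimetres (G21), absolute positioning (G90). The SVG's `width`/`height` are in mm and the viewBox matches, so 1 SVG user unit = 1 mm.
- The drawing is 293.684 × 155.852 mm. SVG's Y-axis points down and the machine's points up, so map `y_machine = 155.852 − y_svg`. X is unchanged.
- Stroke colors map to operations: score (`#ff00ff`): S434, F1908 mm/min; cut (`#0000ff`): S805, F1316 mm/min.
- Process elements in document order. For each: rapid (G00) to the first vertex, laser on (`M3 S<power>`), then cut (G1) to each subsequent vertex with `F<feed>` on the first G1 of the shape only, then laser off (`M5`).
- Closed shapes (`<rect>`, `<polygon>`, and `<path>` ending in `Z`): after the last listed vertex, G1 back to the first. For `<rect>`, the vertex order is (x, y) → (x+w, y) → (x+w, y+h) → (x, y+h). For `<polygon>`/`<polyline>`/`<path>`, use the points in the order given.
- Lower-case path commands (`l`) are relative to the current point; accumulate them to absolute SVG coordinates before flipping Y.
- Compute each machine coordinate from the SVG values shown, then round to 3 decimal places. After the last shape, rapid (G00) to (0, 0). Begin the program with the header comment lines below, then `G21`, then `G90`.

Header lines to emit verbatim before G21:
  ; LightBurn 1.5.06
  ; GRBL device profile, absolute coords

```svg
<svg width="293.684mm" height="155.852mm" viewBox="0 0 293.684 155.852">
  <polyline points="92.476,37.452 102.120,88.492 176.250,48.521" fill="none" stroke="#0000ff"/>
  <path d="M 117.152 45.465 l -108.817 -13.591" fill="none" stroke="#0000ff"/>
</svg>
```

; LightBurn 1.5.06
; GRBL device profile, absolute coords
G21
G90
G00 X92.476 Y118.400
M3 S805
G1 X102.120 Y67.360 F1316
G1 X176.250 Y107.331
M5
G00 X117.152 Y110.387
M3 S805
G1 X8.335 Y123.978 F1316
M5
G00 X0.000 Y0.000

Since the viewBox matches the mm dimensions, user units are millimetres directly. The only transform is the Y-flip y_m = 155.852 − y_svg.

Shape 1 is a open polyline drawn with `<polyline>`. Its stroke #0000ff means cut at S805, F1316. After flipping Y the toolpath is (92.476,118.400) → (102.120,67.360) → (176.250,107.331).

Shape 2 is a line segment drawn with `<path>`. Its stroke #0000ff means cut at S805, F1316. After flipping Y the toolpath is (117.152,110.387) → (8.335,123.978).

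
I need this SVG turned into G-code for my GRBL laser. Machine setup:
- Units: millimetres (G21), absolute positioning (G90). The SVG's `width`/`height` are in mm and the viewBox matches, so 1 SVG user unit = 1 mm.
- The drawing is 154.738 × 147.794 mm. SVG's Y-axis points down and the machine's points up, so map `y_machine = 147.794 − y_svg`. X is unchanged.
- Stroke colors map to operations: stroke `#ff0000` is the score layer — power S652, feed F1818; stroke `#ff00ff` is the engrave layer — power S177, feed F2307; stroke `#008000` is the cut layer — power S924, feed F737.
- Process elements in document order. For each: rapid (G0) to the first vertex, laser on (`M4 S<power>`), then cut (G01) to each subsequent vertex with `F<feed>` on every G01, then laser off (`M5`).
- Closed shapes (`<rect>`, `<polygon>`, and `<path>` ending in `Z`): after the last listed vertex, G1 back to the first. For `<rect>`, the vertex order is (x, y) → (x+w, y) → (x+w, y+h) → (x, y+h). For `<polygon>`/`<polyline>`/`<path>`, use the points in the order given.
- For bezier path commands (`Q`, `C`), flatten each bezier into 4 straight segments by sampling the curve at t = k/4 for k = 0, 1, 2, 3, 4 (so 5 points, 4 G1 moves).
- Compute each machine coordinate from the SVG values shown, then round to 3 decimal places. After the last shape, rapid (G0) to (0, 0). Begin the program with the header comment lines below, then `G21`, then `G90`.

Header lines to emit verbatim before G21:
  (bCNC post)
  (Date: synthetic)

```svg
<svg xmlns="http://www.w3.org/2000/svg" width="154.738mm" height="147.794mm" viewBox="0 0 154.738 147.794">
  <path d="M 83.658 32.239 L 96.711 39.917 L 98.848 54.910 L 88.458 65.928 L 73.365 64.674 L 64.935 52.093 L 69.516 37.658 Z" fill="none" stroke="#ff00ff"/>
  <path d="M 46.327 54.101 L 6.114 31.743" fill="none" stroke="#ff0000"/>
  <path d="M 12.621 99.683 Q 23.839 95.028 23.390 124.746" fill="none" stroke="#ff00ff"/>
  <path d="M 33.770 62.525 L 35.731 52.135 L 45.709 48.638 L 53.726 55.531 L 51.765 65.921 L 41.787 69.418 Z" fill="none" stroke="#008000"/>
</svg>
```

viewBox `0 0 154.738 147.794` with mm width/height → 1 unit = 1 mm. Flip: y_m = 147.794 − y_svg.

**Shape 1** — `<path>` regular polygon, stroke `#ff00ff` → engrave (S177, F2307). Machine vertices: (83.658,115.555) → (96.711,107.877) → (98.848,92.884) → (88.458,81.866) → (73.365,83.120) → (64.935,95.701) → (69.516,110.136) → (83.658,115.555). Closed: final G1 returns to the first vertex.

**Shape 2** — `<path>` line segment, stroke `#ff0000` → score (S652, F1818). Machine vertices: (46.327,93.693) → (6.114,116.051). Open path.

**Shape 3** — `<path>` quadratic bezier, stroke `#ff00ff` → engrave (S177, F2307). Control points (SVG): P0=(12.621,99.683), P1=(23.839,95.028), P2=(23.390,124.746); sampled at t=k/4. Machine vertices: (12.621,48.111) → (17.501,48.290) → (20.922,44.173) → (22.885,35.759) → (23.390,23.048). Open path.

**Shape 4** — `<path>` regular polygon, stroke `#008000` → cut (S924, F737). Machine vertices: (33.770,85.269) → (35.731,95.659) → (45.709,99.156) → (53.726,92.263) → (51.765,81.873) → (41.787,78.376) → (33.770,85.269). Closed: final G1 returns to the first vertex.

(bCNC post)
(Date: synthetic)
G21
G90
G0 X83.658 Y115.555
M4 S177
G01 X96.711 Y107.877 F2307
G01 X98.848 Y92.884 F2307
G01 X88.458 Y81.866 F2307
G01 X73.365 Y83.120 F2307
G01 X64.935 Y95.701 F2307
G01 X69.516 Y110.136 F2307
G01 X83.658 Y115.555 F2307
M5
G0 X46.327 Y93.693
M4 S652
G01 X6.114 Y116.051 F1818
M5
G0 X12.621 Y48.111
M4 S177
G01 X17.501 Y48.290 F2307
G01 X20.922 Y44.173 F2307
G01 X22.885 Y35.759 F2307
G01 X23.390 Y23.048 F2307
M5
G0 X33.770 Y85.269
M4 S924
G01 X35.731 Y95.659 F737
G01 X45.709 Y99.156 F737
G01 X53.726 Y92.263 F737
G01 X51.765 Y81.873 F737
G01 X41.787 Y78.376 F737
G01 X33.770 Y85.269 F737
M5
G0 X0.000 Y0.000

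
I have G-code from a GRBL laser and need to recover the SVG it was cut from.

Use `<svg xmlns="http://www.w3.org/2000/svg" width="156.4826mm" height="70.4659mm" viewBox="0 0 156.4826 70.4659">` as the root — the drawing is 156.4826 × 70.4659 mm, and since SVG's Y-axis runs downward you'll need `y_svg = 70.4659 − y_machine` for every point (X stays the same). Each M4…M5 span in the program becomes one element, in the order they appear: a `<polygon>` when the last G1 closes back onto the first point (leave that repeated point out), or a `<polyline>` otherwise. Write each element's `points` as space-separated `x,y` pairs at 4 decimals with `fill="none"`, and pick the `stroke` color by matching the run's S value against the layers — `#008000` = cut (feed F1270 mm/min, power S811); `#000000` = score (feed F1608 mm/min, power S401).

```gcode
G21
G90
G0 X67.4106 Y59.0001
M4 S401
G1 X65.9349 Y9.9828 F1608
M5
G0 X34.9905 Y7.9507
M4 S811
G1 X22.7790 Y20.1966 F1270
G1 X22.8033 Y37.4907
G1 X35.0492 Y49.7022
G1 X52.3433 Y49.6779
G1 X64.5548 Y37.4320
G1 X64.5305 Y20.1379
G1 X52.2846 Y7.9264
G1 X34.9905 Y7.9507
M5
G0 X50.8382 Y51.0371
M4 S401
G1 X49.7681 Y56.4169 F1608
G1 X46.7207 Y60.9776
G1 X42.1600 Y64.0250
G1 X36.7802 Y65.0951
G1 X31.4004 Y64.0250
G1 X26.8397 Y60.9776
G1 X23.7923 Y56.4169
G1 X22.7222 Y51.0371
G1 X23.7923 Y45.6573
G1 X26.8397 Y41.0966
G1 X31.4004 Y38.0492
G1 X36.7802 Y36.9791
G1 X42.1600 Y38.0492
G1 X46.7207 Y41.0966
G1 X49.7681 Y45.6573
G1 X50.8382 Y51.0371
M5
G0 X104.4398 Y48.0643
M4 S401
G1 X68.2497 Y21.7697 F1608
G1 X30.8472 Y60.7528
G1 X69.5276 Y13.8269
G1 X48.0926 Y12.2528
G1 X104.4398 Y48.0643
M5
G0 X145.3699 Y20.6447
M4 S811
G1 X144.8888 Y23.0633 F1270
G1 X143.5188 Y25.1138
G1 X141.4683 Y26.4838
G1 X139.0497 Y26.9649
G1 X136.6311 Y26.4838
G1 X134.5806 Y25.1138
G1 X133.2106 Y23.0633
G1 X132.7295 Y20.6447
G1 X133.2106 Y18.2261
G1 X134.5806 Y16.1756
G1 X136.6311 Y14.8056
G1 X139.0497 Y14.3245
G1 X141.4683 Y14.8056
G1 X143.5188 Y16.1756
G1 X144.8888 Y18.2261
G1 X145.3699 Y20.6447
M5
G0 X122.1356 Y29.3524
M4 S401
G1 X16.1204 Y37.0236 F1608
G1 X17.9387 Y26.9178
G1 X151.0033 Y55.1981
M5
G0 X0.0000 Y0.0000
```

Each laser-on run becomes one SVG element. Flip Y back into SVG space with y_svg = 70.4659 − y_machine.

Run 1: power S401 maps to stroke `#000000` (score). The run is open, so emit a `<polyline>` with points (Y-flipped): 67.4106,11.4658 65.9349,60.4831.

Run 2: S811 ⇒ cut layer `#008000`. The run returns to its start, so emit a `<polygon>` with points (Y-flipped): 34.9905,62.5152 22.7790,50.2693 22.8033,32.9752 35.0492,20.7637 52.3433,20.7880 64.5548,33.0339 64.5305,50.3280 52.2846,62.5395.

Run 3: S401 ⇒ score layer `#000000`. The run returns to its start, so emit a `<polygon>` with points (Y-flipped): 50.8382,19.4288 49.7681,14.0490 46.7207,9.4883 42.1600,6.4409 36.7802,5.3708 31.4004,6.4409 26.8397,9.4883 23.7923,14.0490 22.7222,19.4288 23.7923,24.8086 26.8397,29.3693 31.4004,32.4167 36.7802,33.4868 42.1600,32.4167 46.7207,29.3693 49.7681,24.8086.

Run 4: the run's S401 means `#000000` (score). The run returns to its start, so emit a `<polygon>` with points (Y-flipped): 104.4398,22.4016 68.2497,48.6962 30.8472,9.7131 69.5276,56.6390 48.0926,58.2131.

Run 5: the run's S811 means `#008000` (cut). The run returns to its start, so emit a `<polygon>` with points (Y-flipped): 145.3699,49.8212 144.8888,47.4026 143.5188,45.3521 141.4683,43.9821 139.0497,43.5010 136.6311,43.9821 134.5806,45.3521 133.2106,47.4026 132.7295,49.8212 133.2106,52.2398 134.5806,54.2903 136.6311,55.6603 139.0497,56.1414 141.4683,55.6603 143.5188,54.2903 144.8888,52.2398.

Run 6: the run's S401 means `#000000` (score). The run is open, so emit a `<polyline>` with points (Y-flipped): 122.1356,41.1135 16.1204,33.4423 17.9387,43.5481 151.0033,15.2678.

<svg xmlns="http://www.w3.org/2000/svg" width="156.4826mm" height="70.4659mm" viewBox="0 0 156.4826 70.4659">
  <polyline points="67.4106,11.4658 65.9349,60.4831" fill="none" stroke="#000000"/>
  <polygon points="34.9905,62.5152 22.7790,50.2693 22.8033,32.9752 35.0492,20.7637 52.3433,20.7880 64.5548,33.0339 64.5305,50.3280 52.2846,62.5395" fill="none" stroke="#008000"/>
  <polygon points="50.8382,19.4288 49.7681,14.0490 46.7207,9.4883 42.1600,6.4409 36.7802,5.3708 31.4004,6.4409 26.8397,9.4883 23.7923,14.0490 22.7222,19.4288 23.7923,24.8086 26.8397,29.3693 31.4004,32.4167 36.7802,33.4868 42.1600,32.4167 46.7207,29.3693 49.7681,24.8086" fill="none" stroke="#000000"/>
  <polygon points="104.4398,22.4016 68.2497,48.6962 30.8472,9.7131 69.5276,56.6390 48.0926,58.2131" fill="none" stroke="#000000"/>
  <polygon points="145.3699,49.8212 144.8888,47.4026 143.5188,45.3521 141.4683,43.9821 139.0497,43.5010 136.6311,43.9821 134.5806,45.3521 133.2106,47.4026 132.7295,49.8212 133.2106,52.2398 134.5806,54.2903 136.6311,55.6603 139.0497,56.1414 141.4683,55.6603 143.5188,54.2903 144.8888,52.2398" fill="none" stroke="#008000"/>
  <polyline points="122.1356,41.1135 16.1204,33.4423 17.9387,43.5481 151.0033,15.2678" fill="none" stroke="#000000"/>
</svg>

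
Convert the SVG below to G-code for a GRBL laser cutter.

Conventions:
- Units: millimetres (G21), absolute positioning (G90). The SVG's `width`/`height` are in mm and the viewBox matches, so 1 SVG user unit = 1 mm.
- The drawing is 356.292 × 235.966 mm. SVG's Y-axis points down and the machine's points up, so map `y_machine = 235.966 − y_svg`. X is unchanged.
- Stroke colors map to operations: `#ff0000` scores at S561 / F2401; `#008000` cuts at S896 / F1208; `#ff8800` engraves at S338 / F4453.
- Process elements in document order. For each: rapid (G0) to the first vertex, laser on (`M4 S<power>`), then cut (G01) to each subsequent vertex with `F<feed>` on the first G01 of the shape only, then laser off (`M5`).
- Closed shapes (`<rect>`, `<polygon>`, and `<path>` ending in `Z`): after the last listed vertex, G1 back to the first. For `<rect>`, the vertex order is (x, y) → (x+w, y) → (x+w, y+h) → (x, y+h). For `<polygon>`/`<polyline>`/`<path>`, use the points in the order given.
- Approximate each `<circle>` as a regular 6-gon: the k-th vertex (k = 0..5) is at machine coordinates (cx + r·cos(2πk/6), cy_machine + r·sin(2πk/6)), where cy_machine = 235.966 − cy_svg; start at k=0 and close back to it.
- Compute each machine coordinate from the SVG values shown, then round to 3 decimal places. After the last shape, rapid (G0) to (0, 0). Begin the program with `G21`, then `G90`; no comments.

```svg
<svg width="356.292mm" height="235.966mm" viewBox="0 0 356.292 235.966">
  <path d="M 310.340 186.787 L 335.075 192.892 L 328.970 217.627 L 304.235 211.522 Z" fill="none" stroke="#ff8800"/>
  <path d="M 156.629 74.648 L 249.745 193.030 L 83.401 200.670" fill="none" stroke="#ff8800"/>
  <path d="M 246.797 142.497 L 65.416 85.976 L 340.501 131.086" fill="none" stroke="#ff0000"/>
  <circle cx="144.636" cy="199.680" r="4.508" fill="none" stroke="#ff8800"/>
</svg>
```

viewBox `0 0 356.292 235.966` with mm width/height → 1 unit = 1 mm. Flip: y_m = 235.966 − y_svg.

**Shape 1** — `<path>` regular polygon, stroke `#ff8800` → engrave (S338, F4453). Machine vertices: (310.340,49.179) → (335.075,43.074) → (328.970,18.339) → (304.235,24.444) → (310.340,49.179). Closed: final G1 returns to the first vertex.

**Shape 2** — `<path>` open polyline, stroke `#ff8800` → engrave (S338, F4453). Machine vertices: (156.629,161.318) → (249.745,42.936) → (83.401,35.296). Open path.

**Shape 3** — `<path>` open polyline, stroke `#ff0000` → score (S561, F2401). Machine vertices: (246.797,93.469) → (65.416,149.990) → (340.501,104.880). Open path.

**Shape 4** — `<circle>` circle, stroke `#ff8800` → engrave (S338, F4453). Machine vertices: (149.144,36.286) → (146.890,40.190) → (142.382,40.190) → (140.128,36.286) → (142.382,32.382) → (146.890,32.382) → (149.144,36.286). Closed: final G1 returns to the first vertex.

G21
G90
G0 X310.340 Y49.179
M4 S338
G01 X335.075 Y43.074 F4453
G01 X328.970 Y18.339
G01 X304.235 Y24.444
G01 X310.340 Y49.179
M5
G0 X156.629 Y161.318
M4 S338
G01 X249.745 Y42.936 F4453
G01 X83.401 Y35.296
M5
G0 X246.797 Y93.469
M4 S561
G01 X65.416 Y149.990 F2401
G01 X340.501 Y104.880
M5
G0 X149.144 Y36.286
M4 S338
G01 X146.890 Y40.190 F4453
G01 X142.382 Y40.190
G01 X140.128 Y36.286
G01 X142.382 Y32.382
G01 X146.890 Y32.382
G01 X149.144 Y36.286
M5
G0 X0.000 Y0.000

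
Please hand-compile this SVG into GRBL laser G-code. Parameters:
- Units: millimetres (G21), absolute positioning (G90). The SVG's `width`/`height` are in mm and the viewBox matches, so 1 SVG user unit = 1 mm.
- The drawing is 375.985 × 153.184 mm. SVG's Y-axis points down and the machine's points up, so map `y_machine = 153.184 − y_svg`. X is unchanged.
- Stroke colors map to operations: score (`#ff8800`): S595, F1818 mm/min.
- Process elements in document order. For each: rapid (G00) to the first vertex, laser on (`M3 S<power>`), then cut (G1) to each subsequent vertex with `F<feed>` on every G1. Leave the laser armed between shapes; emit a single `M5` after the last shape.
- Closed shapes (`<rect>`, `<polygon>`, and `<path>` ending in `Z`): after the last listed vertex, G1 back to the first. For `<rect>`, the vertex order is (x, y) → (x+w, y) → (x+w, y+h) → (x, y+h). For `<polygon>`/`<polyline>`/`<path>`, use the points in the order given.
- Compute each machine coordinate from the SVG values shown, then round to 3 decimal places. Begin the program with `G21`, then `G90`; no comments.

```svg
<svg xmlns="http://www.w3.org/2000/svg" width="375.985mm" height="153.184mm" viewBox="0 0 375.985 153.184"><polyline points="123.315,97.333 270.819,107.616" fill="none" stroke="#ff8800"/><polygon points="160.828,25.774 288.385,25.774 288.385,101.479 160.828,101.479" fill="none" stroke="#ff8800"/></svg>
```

1 u = 1 mm; y_m = 153.184 − y.

[1] `<polyline>` line segment, #ff8800→score S595 F1818: (123.315,55.851) → (270.819,45.568)

[2] `<polygon>` rectangle, #ff8800→score S595 F1818: (160.828,127.410) → (288.385,127.410) → (288.385,51.705) → (160.828,51.705) → (160.828,127.410) (closed)

G21
G90
G00 X123.315 Y55.851
M3 S595
G1 X270.819 Y45.568 F1818
G00 X160.828 Y127.410
M3 S595
G1 X288.385 Y127.410 F1818
G1 X288.385 Y51.705 F1818
G1 X160.828 Y51.705 F1818
G1 X160.828 Y127.410 F1818
M5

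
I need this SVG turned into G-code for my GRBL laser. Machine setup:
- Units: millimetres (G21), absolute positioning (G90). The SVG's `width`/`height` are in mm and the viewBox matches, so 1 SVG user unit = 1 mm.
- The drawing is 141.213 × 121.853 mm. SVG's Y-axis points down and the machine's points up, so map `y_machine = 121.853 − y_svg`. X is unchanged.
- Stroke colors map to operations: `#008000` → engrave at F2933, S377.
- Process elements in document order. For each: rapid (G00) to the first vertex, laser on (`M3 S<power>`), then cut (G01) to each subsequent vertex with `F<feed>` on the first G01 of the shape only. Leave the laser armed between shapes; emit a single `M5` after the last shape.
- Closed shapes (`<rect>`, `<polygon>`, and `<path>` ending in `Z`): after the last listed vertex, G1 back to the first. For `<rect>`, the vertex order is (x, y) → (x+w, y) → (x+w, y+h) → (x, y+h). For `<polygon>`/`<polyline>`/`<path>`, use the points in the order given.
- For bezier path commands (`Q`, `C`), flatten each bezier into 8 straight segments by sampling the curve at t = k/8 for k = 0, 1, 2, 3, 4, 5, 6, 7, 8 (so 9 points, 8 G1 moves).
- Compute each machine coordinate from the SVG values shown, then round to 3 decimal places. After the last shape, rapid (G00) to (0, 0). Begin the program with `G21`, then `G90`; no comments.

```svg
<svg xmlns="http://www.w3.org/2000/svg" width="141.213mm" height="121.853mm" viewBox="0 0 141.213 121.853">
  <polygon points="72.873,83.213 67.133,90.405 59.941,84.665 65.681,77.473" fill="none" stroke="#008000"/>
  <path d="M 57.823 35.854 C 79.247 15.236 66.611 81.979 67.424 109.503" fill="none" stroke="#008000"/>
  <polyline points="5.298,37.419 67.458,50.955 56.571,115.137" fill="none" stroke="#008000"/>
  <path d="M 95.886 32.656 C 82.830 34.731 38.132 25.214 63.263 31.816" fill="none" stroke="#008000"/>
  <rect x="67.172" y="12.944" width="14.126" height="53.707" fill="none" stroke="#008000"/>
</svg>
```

G21
G90
G00 X72.873 Y38.640
M3 S377
G01 X67.133 Y31.448 F2933
G01 X59.941 Y37.188
G01 X65.681 Y44.380
G01 X72.873 Y38.640
G00 X57.823 Y85.999
M3 S377
G01 X64.353 Y89.883 F2933
G01 X68.247 Y87.060
G01 X70.061 Y79.014
G01 X70.353 Y67.228
G01 X69.678 Y53.185
G01 X68.594 Y38.369
G01 X67.657 Y24.263
G01 X67.424 Y12.350
G00 X5.298 Y84.434
M3 S377
G01 X67.458 Y70.898 F2933
G01 X56.571 Y6.716
G00 X95.886 Y89.197
M3 S377
G01 X89.705 Y88.908 F2933
G01 X81.747 Y89.381
G01 X73.200 Y90.292
G01 X65.254 Y91.315
G01 X59.099 Y92.125
G01 X55.922 Y92.399
G01 X56.914 Y91.811
G01 X63.263 Y90.037
G00 X67.172 Y108.909
M3 S377
G01 X81.298 Y108.909 F2933
G01 X81.298 Y55.202
G01 X67.172 Y55.202
G01 X67.172 Y108.909
M5
G00 X0.000 Y0.000

Since the viewBox matches the mm dimensions, user units are millimetres directly. The only transform is the Y-flip y_m = 121.853 − y_svg.

Shape 1 is a regular polygon drawn with `<polygon>`. Its stroke #008000 means engrave at S377, F2933. After flipping Y the toolpath is (72.873,38.640) → (67.133,31.448) → (59.941,37.188) → (65.681,44.380) → (72.873,38.640), returning to the start.

Shape 2 is a cubic bezier drawn with `<path>`. Its stroke #008000 means engrave at S377, F2933. After flipping Y the toolpath is (57.823,85.999) → (64.353,89.883) → (68.247,87.060) → (70.061,79.014) → (70.353,67.228) → (69.678,53.185) → (68.594,38.369) → (67.657,24.263) → (67.424,12.350).

Shape 3 is a open polyline drawn with `<polyline>`. Its stroke #008000 means engrave at S377, F2933. After flipping Y the toolpath is (5.298,84.434) → (67.458,70.898) → (56.571,6.716).

Shape 4 is a cubic bezier drawn with `<path>`. Its stroke #008000 means engrave at S377, F2933. After flipping Y the toolpath is (95.886,89.197) → (89.705,88.908) → (81.747,89.381) → (73.200,90.292) → (65.254,91.315) → (59.099,92.125) → (55.922,92.399) → (56.914,91.811) → (63.263,90.037).

Shape 5 is a rectangle drawn with `<rect>`. Its stroke #008000 means engrave at S377, F2933. After flipping Y the toolpath is (67.172,108.909) → (81.298,108.909) → (81.298,55.202) → (67.172,55.202) → (67.172,108.909), returning to the start.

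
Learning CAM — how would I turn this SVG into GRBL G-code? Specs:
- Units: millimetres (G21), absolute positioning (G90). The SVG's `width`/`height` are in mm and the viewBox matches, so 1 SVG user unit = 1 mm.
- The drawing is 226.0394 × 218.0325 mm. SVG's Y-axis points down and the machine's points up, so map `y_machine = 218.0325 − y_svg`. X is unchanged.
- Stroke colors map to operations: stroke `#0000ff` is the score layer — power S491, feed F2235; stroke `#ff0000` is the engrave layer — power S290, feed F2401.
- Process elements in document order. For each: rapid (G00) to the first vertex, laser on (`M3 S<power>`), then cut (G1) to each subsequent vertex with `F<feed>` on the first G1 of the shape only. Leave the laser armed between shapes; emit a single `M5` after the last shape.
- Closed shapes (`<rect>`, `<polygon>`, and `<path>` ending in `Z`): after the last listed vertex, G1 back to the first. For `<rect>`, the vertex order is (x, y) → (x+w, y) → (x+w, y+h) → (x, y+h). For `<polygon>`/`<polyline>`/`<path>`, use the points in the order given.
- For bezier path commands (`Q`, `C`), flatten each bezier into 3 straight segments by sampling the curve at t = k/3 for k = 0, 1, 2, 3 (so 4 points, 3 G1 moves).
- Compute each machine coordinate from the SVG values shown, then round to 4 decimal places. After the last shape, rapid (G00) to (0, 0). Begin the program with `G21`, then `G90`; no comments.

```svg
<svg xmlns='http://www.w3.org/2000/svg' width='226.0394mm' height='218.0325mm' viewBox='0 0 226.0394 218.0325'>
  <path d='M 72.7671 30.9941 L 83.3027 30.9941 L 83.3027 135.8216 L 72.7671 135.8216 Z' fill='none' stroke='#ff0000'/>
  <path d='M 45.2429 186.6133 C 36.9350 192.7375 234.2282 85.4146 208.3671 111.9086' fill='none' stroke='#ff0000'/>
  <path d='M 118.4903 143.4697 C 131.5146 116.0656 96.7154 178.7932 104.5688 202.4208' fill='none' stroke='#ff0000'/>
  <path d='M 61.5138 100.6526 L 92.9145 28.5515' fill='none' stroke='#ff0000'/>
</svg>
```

viewBox `0 0 226.0394 218.0325` with mm width/height → 1 unit = 1 mm. Flip: y_m = 218.0325 − y_svg.

**Shape 1** — `<path>` rectangle, stroke `#ff0000` → engrave (S290, F2401). Machine vertices: (72.7671,187.0384) → (83.3027,187.0384) → (83.3027,82.2109) → (72.7671,82.2109) → (72.7671,187.0384). Closed: final G1 returns to the first vertex.

**Shape 2** — `<path>` cubic bezier, stroke `#ff0000` → engrave (S290, F2401). Control points (SVG): P0=(45.2429,186.6133), P1=(36.9350,192.7375), P2=(234.2282,85.4146), P3=(208.3671,111.9086); sampled at t=k/3. Machine vertices: (45.2429,31.4192) → (89.5889,53.9528) → (175.7233,97.1702) → (208.3671,106.1239). Open path.

**Shape 3** — `<path>` cubic bezier, stroke `#ff0000` → engrave (S290, F2401). Control points (SVG): P0=(118.4903,143.4697), P1=(131.5146,116.0656), P2=(96.7154,178.7932), P3=(104.5688,202.4208); sampled at t=k/3. Machine vertices: (118.4903,74.5628) → (118.9244,76.7094) → (107.5820,47.4863) → (104.5688,15.6117). Open path.

**Shape 4** — `<path>` line segment, stroke `#ff0000` → engrave (S290, F2401). Machine vertices: (61.5138,117.3799) → (92.9145,189.4810). Open path.

G21
G90
G00 X72.7671 Y187.0384
M3 S290
G1 X83.3027 Y187.0384 F2401
G1 X83.3027 Y82.2109
G1 X72.7671 Y82.2109
G1 X72.7671 Y187.0384
G00 X45.2429 Y31.4192
M3 S290
G1 X89.5889 Y53.9528 F2401
G1 X175.7233 Y97.1702
G1 X208.3671 Y106.1239
G00 X118.4903 Y74.5628
M3 S290
G1 X118.9244 Y76.7094 F2401
G1 X107.5820 Y47.4863
G1 X104.5688 Y15.6117
G00 X61.5138 Y117.3799
M3 S290
G1 X92.9145 Y189.4810 F2401
M5
G00 X0.0000 Y0.0000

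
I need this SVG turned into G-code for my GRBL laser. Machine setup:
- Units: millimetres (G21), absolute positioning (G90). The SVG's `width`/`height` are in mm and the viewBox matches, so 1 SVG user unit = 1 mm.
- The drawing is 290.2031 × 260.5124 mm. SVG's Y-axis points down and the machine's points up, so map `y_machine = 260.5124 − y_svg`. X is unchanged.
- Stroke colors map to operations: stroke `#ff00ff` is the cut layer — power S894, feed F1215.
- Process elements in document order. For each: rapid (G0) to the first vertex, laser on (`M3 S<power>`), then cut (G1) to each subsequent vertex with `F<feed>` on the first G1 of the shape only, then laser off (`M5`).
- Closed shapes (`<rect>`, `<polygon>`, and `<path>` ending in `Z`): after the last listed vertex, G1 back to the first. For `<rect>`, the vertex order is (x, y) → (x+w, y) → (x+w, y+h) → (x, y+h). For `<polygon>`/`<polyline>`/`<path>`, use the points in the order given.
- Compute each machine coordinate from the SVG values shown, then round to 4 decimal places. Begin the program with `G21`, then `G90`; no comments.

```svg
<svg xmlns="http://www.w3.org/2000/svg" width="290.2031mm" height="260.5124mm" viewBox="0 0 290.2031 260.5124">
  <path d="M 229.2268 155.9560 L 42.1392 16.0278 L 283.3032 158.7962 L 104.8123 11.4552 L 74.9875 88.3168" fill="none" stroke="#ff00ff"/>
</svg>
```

1 u = 1 mm; y_m = 260.5124 − y.

[1] `<path>` open polyline, #ff00ff→cut S894 F1215: (229.2268,104.5564) → (42.1392,244.4846) → (283.3032,101.7162) → (104.8123,249.0572) → (74.9875,172.1956)

G21
G90
G0 X229.2268 Y104.5564
M3 S894
G1 X42.1392 Y244.4846 F1215
G1 X283.3032 Y101.7162
G1 X104.8123 Y249.0572
G1 X74.9875 Y172.1956
M5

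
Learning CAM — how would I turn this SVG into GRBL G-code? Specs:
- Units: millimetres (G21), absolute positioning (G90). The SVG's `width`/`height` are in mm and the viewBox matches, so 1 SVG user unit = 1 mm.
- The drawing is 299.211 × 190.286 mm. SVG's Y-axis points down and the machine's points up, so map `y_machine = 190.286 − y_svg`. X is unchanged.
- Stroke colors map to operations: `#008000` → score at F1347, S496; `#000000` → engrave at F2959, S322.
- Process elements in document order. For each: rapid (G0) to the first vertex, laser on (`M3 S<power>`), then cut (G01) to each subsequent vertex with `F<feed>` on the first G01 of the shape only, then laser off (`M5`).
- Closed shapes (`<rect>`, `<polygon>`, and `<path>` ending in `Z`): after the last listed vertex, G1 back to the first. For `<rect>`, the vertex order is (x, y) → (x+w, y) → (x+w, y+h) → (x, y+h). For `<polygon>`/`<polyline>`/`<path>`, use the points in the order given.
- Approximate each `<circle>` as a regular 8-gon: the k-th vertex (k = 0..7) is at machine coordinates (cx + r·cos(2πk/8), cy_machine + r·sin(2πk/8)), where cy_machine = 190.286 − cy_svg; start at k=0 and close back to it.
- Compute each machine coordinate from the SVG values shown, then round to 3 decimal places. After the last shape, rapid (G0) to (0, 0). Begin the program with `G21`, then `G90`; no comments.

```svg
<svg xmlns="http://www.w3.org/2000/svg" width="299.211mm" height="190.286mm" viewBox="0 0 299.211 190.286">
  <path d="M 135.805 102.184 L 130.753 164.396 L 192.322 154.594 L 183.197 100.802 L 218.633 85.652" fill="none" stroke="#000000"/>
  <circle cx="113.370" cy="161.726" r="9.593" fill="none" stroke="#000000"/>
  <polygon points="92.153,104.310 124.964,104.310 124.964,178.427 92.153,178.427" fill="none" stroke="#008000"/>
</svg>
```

G21
G90
G0 X135.805 Y88.102
M3 S322
G01 X130.753 Y25.890 F2959
G01 X192.322 Y35.692
G01 X183.197 Y89.484
G01 X218.633 Y104.634
M5
G0 X122.963 Y28.560
M3 S322
G01 X120.153 Y35.343 F2959
G01 X113.370 Y38.153
G01 X106.587 Y35.343
G01 X103.777 Y28.560
G01 X106.587 Y21.777
G01 X113.370 Y18.967
G01 X120.153 Y21.777
G01 X122.963 Y28.560
M5
G0 X92.153 Y85.976
M3 S496
G01 X124.964 Y85.976 F1347
G01 X124.964 Y11.859
G01 X92.153 Y11.859
G01 X92.153 Y85.976
M5
G0 X0.000 Y0.000

Since the viewBox matches the mm dimensions, user units are millimetres directly. The only transform is the Y-flip y_m = 190.286 − y_svg.

Shape 1 is a open polyline drawn with `<path>`. Its stroke #000000 means engrave at S322, F2959. After flipping Y the toolpath is (135.805,88.102) → (130.753,25.890) → (192.322,35.692) → (183.197,89.484) → (218.633,104.634).

Shape 2 is a circle drawn with `<circle>`. Its stroke #000000 means engrave at S322, F2959. After flipping Y the toolpath is (122.963,28.560) → (120.153,35.343) → (113.370,38.153) → (106.587,35.343) → (103.777,28.560) → (106.587,21.777) → (113.370,18.967) → (120.153,21.777) → (122.963,28.560), returning to the start.

Shape 3 is a rectangle drawn with `<polygon>`. Its stroke #008000 means score at S496, F1347. After flipping Y the toolpath is (92.153,85.976) → (124.964,85.976) → (124.964,11.859) → (92.153,11.859) → (92.153,85.976), returning to the start.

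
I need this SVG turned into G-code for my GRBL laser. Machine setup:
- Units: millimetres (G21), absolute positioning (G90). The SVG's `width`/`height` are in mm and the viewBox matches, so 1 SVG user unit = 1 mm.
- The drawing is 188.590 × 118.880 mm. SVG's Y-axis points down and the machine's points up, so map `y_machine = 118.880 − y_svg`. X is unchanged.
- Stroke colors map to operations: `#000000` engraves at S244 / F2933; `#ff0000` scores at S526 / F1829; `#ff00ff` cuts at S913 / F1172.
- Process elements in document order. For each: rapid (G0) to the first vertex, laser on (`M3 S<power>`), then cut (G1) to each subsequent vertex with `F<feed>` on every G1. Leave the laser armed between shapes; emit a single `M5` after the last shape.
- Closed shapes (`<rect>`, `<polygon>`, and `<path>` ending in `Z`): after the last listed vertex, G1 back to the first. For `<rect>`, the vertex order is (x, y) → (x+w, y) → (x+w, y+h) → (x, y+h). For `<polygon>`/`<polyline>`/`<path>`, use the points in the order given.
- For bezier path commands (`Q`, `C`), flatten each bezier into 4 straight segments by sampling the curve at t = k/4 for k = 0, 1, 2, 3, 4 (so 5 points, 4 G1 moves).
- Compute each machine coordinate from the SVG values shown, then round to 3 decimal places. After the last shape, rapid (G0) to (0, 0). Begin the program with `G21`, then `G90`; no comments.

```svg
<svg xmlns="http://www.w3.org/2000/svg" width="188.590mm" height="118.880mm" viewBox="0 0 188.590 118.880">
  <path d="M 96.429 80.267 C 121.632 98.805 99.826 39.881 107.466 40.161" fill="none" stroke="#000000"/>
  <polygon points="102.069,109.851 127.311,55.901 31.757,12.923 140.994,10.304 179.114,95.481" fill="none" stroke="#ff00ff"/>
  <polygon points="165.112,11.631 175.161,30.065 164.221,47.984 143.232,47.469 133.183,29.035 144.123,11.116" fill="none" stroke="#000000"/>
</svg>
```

1 u = 1 mm; y_m = 118.880 − y.

[1] `<path>` cubic bezier, #000000→engrave S244 F2933: (96.429,38.613) → (107.712,37.098) → (108.534,51.819) → (106.063,69.964) → (107.466,78.719)

[2] `<polygon>` closed polygon, #ff00ff→cut S913 F1172: (102.069,9.029) → (127.311,62.979) → (31.757,105.957) → (140.994,108.576) → (179.114,23.399) → (102.069,9.029) (closed)

[3] `<polygon>` regular polygon, #000000→engrave S244 F2933: (165.112,107.249) → (175.161,88.815) → (164.221,70.896) → (143.232,71.411) → (133.183,89.845) → (144.123,107.764) → (165.112,107.249) (closed)

G21
G90
G0 X96.429 Y38.613
M3 S244
G1 X107.712 Y37.098 F2933
G1 X108.534 Y51.819 F2933
G1 X106.063 Y69.964 F2933
G1 X107.466 Y78.719 F2933
G0 X102.069 Y9.029
M3 S913
G1 X127.311 Y62.979 F1172
G1 X31.757 Y105.957 F1172
G1 X140.994 Y108.576 F1172
G1 X179.114 Y23.399 F1172
G1 X102.069 Y9.029 F1172
G0 X165.112 Y107.249
M3 S244
G1 X175.161 Y88.815 F2933
G1 X164.221 Y70.896 F2933
G1 X143.232 Y71.411 F2933
G1 X133.183 Y89.845 F2933
G1 X144.123 Y107.764 F2933
G1 X165.112 Y107.249 F2933
M5
G0 X0.000 Y0.000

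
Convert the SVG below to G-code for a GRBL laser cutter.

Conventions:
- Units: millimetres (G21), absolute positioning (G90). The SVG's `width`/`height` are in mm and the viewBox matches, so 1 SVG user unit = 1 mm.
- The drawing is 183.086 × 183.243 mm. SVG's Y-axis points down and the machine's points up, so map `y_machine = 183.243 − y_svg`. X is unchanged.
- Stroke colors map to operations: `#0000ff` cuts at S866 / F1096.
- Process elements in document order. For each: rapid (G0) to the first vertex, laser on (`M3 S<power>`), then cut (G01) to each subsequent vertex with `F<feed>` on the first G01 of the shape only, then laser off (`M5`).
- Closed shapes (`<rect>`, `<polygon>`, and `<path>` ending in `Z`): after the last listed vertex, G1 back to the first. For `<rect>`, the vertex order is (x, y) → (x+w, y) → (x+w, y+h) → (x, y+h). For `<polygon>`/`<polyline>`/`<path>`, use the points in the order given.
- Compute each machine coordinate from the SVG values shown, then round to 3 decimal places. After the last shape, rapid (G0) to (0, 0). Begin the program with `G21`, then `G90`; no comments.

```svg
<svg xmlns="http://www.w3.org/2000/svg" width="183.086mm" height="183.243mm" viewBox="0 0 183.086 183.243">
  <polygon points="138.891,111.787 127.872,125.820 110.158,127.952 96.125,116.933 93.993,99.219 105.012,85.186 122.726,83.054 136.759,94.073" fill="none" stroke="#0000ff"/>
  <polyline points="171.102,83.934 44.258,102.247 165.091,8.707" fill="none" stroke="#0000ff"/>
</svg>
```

G21
G90
G0 X138.891 Y71.456
M3 S866
G01 X127.872 Y57.423 F1096
G01 X110.158 Y55.291
G01 X96.125 Y66.310
G01 X93.993 Y84.024
G01 X105.012 Y98.057
G01 X122.726 Y100.189
G01 X136.759 Y89.170
G01 X138.891 Y71.456
M5
G0 X171.102 Y99.309
M3 S866
G01 X44.258 Y80.996 F1096
G01 X165.091 Y174.536
M5
G0 X0.000 Y0.000

1 u = 1 mm; y_m = 183.243 − y.

[1] `<polygon>` regular polygon, #0000ff→cut S866 F1096: (138.891,71.456) → (127.872,57.423) → (110.158,55.291) → (96.125,66.310) → (93.993,84.024) → (105.012,98.057) → (122.726,100.189) → (136.759,89.170) → (138.891,71.456) (closed)

[2] `<polyline>` open polyline, #0000ff→cut S866 F1096: (171.102,99.309) → (44.258,80.996) → (165.091,174.536)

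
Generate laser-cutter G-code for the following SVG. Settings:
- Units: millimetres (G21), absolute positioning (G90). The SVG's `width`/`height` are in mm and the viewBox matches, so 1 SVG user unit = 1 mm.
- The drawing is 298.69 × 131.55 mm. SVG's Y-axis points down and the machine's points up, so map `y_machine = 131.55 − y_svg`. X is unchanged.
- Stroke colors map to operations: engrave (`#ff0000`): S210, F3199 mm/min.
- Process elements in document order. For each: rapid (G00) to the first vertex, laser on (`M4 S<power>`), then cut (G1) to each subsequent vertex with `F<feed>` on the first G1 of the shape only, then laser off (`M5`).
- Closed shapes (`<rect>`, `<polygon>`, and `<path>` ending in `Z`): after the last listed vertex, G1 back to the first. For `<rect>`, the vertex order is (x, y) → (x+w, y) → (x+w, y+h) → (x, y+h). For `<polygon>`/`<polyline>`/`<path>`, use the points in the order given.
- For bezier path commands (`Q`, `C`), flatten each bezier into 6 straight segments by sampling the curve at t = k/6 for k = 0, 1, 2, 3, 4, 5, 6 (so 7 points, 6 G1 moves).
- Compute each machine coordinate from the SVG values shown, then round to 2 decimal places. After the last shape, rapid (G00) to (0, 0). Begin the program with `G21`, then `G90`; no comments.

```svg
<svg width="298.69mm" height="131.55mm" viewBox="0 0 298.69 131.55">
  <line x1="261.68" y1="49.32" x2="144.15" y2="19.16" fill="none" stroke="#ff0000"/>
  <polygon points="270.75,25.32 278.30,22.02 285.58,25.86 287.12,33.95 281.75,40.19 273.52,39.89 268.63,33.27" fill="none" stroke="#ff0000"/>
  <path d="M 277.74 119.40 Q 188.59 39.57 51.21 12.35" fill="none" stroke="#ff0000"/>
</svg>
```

Since the viewBox matches the mm dimensions, user units are millimetres directly. The only transform is the Y-flip y_m = 131.55 − y_svg.

Shape 1 is a line segment drawn with `<line>`. Its stroke #ff0000 means engrave at S210, F3199. After flipping Y the toolpath is (261.68,82.23) → (144.15,112.39).

Shape 2 is a regular polygon drawn with `<polygon>`. Its stroke #ff0000 means engrave at S210, F3199. After flipping Y the toolpath is (270.75,106.23) → (278.30,109.53) → (285.58,105.69) → (287.12,97.60) → (281.75,91.36) → (273.52,91.66) → (268.63,98.28) → (270.75,106.23), returning to the start.

Shape 3 is a quadratic bezier drawn with `<path>`. Its stroke #ff0000 means engrave at S210, F3199. After flipping Y the toolpath is (277.74,12.15) → (246.68,37.30) → (212.95,59.52) → (176.53,78.83) → (137.44,95.21) → (95.66,108.67) → (51.21,119.20).

G21
G90
G00 X261.68 Y82.23
M4 S210
G1 X144.15 Y112.39 F3199
M5
G00 X270.75 Y106.23
M4 S210
G1 X278.30 Y109.53 F3199
G1 X285.58 Y105.69
G1 X287.12 Y97.60
G1 X281.75 Y91.36
G1 X273.52 Y91.66
G1 X268.63 Y98.28
G1 X270.75 Y106.23
M5
G00 X277.74 Y12.15
M4 S210
G1 X246.68 Y37.30 F3199
G1 X212.95 Y59.52
G1 X176.53 Y78.83
G1 X137.44 Y95.21
G1 X95.66 Y108.67
G1 X51.21 Y119.20
M5
G00 X0.00 Y0.00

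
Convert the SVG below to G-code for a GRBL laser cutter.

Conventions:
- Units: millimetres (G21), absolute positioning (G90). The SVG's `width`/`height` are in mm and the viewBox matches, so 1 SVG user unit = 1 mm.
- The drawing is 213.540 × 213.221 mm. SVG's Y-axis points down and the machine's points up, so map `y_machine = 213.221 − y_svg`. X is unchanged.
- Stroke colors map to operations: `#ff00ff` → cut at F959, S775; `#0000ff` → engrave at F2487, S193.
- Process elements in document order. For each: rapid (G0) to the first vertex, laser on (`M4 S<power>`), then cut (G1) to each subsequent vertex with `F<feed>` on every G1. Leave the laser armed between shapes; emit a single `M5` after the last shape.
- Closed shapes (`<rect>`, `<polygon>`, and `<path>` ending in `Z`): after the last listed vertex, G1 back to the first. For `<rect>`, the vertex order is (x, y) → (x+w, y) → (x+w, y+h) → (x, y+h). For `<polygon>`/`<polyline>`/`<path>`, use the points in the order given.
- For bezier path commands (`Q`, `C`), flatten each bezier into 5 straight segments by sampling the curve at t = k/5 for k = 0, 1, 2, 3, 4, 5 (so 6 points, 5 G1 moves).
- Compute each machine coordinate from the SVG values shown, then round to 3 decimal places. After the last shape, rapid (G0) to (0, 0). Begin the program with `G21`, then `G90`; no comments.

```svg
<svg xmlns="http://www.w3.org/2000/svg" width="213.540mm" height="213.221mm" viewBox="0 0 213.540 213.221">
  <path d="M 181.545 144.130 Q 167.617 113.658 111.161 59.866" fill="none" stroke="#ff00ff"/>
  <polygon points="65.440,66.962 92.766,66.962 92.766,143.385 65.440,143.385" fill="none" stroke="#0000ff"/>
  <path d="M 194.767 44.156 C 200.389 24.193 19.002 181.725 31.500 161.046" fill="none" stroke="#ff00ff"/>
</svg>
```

viewBox `0 0 213.540 213.221` with mm width/height → 1 unit = 1 mm. Flip: y_m = 213.221 − y_svg.

**Shape 1** — `<path>` quadratic bezier, stroke `#ff00ff` → cut (S775, F959). Control points (SVG): P0=(181.545,144.130), P1=(167.617,113.658), P2=(111.161,59.866); sampled at t=k/5. Machine vertices: (181.545,69.091) → (174.273,82.213) → (163.598,97.200) → (149.521,114.053) → (132.042,132.771) → (111.161,153.355). Open path.

**Shape 2** — `<polygon>` rectangle, stroke `#0000ff` → engrave (S193, F2487). Machine vertices: (65.440,146.259) → (92.766,146.259) → (92.766,69.836) → (65.440,69.836) → (65.440,146.259). Closed: final G1 returns to the first vertex.

**Shape 3** — `<path>` cubic bezier, stroke `#ff00ff` → cut (S775, F959). Control points (SVG): P0=(194.767,44.156), P1=(200.389,24.193), P2=(19.002,181.725), P3=(31.500,161.046); sampled at t=k/5. Machine vertices: (194.767,169.065) → (178.746,162.589) → (136.126,130.588) → (85.190,90.136) → (44.220,58.307) → (31.500,52.175). Open path.

G21
G90
G0 X181.545 Y69.091
M4 S775
G1 X174.273 Y82.213 F959
G1 X163.598 Y97.200 F959
G1 X149.521 Y114.053 F959
G1 X132.042 Y132.771 F959
G1 X111.161 Y153.355 F959
G0 X65.440 Y146.259
M4 S193
G1 X92.766 Y146.259 F2487
G1 X92.766 Y69.836 F2487
G1 X65.440 Y69.836 F2487
G1 X65.440 Y146.259 F2487
G0 X194.767 Y169.065
M4 S775
G1 X178.746 Y162.589 F959
G1 X136.126 Y130.588 F959
G1 X85.190 Y90.136 F959
G1 X44.220 Y58.307 F959
G1 X31.500 Y52.175 F959
M5
G0 X0.000 Y0.000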